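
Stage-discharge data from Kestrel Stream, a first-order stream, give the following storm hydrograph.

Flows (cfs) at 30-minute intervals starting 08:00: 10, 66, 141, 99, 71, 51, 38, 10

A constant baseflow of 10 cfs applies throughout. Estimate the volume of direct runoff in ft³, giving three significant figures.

V ≈ 7.31 × 10^5 ft³

Direct-runoff ordinates (Q − Q_b): 0.0, 56.0, 131.0, 89.0, 61.0, 41.0, 28.0, 0.0 cfs.
ΣQ_DR = 406.0 cfs.
With Δt = 0.5 h = 1800 s, V = ΣQ_DR · Δt = 406.0 × 1800 = 7.31 × 10^5 ft³.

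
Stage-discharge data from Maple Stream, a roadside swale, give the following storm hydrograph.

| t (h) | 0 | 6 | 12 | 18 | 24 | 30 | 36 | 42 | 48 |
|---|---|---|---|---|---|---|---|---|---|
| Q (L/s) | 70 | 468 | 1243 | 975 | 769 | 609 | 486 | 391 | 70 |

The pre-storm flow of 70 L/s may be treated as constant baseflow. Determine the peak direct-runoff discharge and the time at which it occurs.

Q_p = 1173.0 L/s at t = 12 h

Subtracting baseflow gives direct-runoff ordinates: 0.0, 398.0, 1173.0, 905.0, 699.0, 539.0, 416.0, 321.0, 0.0 L/s.
The maximum is 1173.0 L/s, occurring at the reading for t = 12 h.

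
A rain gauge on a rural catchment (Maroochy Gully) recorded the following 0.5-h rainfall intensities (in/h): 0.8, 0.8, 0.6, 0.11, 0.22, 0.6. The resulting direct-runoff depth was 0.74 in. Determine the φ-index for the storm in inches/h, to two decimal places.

Only the 4 blocks with intensity above φ contribute runoff: 0.8, 0.8, 0.6, 0.6 in/h.
Σ(I−φ)·Δt = d  ⇒  (0.8+0.8+0.6+0.6 − 4φ)·0.5 = 0.74
φ = (2.800 − 0.74/0.5) / 4 = 0.33 in/h.

φ ≈ 0.33 in/h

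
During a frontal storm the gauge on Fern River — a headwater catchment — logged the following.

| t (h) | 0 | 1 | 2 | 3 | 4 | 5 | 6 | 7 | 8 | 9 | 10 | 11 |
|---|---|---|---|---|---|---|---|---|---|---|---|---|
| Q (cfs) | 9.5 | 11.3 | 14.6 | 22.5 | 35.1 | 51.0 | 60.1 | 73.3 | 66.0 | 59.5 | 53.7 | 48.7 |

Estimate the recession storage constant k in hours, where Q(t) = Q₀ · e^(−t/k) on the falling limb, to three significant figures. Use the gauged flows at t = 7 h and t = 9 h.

On the falling limb, Q drops from 73.3 to 59.5 cfs between t = 7 h and t = 9 h (Δt = 2 h).
k = −Δt / ln(Q₂/Q₁) = −2 / ln(59.5/73.3) = 9.59 h.

k ≈ 9.59 h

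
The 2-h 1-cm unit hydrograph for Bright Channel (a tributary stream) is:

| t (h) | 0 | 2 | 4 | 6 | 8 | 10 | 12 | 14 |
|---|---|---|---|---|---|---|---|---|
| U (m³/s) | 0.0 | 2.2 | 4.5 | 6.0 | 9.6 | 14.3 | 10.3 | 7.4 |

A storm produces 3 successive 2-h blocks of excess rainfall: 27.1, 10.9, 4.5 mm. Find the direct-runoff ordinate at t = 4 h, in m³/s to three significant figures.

Q ≈ 14.6 m³/s

By discrete convolution, Q_j = Σ (P_i / 10 mm) · U_{j−i}.
At t = 4 h (j=2): Q = (27.1/10)·4.5 + (10.9/10)·2.2 + (4.5/10)·0.0 = 14.6 m³/s.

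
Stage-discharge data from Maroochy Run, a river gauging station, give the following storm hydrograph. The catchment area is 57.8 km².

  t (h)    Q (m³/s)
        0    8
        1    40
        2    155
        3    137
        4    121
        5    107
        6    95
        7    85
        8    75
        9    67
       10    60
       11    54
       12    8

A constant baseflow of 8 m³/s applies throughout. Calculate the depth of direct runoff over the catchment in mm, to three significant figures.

Direct runoff: 0.0, 32.0, 147.0, 129.0, 113.0, 99.0, 87.0, 77.0, 67.0, 59.0, 52.0, 46.0, 0.0 m³/s; ΣQ_DR = 908.0 m³/s.
V = ΣQ_DR · Δt = 908.0 × 3600 s = 3.269 × 10^6 m³.
Over A = 57.8 km², depth = V / A = 56.6 mm.

d ≈ 56.6 mm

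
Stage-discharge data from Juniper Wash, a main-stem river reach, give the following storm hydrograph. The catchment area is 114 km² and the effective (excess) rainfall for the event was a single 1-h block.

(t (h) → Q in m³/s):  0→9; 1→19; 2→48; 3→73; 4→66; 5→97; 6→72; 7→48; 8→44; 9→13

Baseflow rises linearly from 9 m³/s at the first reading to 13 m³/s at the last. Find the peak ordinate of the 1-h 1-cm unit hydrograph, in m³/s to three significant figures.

Direct runoff: 0.00, 9.56, 38.11, 62.67, 55.22, 85.78, 60.33, 35.89, 31.44, 0.00 m³/s; ΣQ_DR = 379.0 m³/s, peak = 85.78 m³/s.
Runoff depth d = ΣQ_DR·Δt / A = 379.0 × 3600 / (114 km²) = 11.97 mm.
The 1-cm UH is the DRH scaled by (10 mm)/d, so U_p = 85.78 × 10/11.97 = 71.7 m³/s.

U_p ≈ 71.7 m³/s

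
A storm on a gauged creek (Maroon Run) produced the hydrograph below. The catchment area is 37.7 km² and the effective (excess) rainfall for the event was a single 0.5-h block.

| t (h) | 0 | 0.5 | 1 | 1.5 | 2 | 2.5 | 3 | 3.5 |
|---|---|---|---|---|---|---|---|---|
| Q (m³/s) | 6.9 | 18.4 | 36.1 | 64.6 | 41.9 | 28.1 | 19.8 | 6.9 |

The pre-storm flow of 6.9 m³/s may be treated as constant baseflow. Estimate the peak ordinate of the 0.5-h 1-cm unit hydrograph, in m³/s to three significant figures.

Direct runoff: 0.0, 11.5, 29.2, 57.7, 35.0, 21.2, 12.9, 0.0 m³/s; ΣQ_DR = 167.5 m³/s, peak = 57.7 m³/s.
Runoff depth d = ΣQ_DR·Δt / A = 167.5 × 1800 / (37.7 km²) = 7.997 mm.
The 1-cm UH is the DRH scaled by (10 mm)/d, so U_p = 57.7 × 10/7.997 = 72.1 m³/s.

U_p ≈ 72.1 m³/s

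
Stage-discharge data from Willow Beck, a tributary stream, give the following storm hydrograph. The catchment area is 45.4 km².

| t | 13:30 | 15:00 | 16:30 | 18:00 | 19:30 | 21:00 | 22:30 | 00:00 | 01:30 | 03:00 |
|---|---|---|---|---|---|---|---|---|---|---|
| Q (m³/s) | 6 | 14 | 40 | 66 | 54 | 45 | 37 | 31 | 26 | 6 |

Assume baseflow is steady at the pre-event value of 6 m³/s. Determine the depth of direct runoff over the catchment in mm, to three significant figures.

d ≈ 31.5 mm

Direct runoff: 0.0, 8.0, 34.0, 60.0, 48.0, 39.0, 31.0, 25.0, 20.0, 0.0 m³/s; ΣQ_DR = 265.0 m³/s.
V = ΣQ_DR · Δt = 265.0 × 5400 s = 1.431 × 10^6 m³.
Over A = 45.4 km², depth = V / A = 31.5 mm.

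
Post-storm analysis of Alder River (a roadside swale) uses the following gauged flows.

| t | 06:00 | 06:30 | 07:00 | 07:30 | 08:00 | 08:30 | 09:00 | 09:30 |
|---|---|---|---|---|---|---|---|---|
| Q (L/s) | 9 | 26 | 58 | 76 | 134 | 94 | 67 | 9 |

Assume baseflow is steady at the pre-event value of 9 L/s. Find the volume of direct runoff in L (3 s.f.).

V ≈ 7.22 × 10^5 L

Direct-runoff ordinates (Q − Q_b): 0.0, 17.0, 49.0, 67.0, 125.0, 85.0, 58.0, 0.0 L/s.
ΣQ_DR = 401.0 L/s.
With Δt = 0.5 h = 1800 s, V = ΣQ_DR · Δt = 401.0 × 1800 = 7.22 × 10^5 L.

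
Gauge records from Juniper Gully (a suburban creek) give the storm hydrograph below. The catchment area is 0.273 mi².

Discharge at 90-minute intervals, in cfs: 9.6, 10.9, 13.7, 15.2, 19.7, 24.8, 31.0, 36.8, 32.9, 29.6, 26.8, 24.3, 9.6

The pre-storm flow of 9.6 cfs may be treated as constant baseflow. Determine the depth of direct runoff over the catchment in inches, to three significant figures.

Direct runoff: 0.0, 1.3, 4.1, 5.6, 10.1, 15.2, 21.4, 27.2, 23.3, 20.0, 17.2, 14.7, 0.0 cfs; ΣQ_DR = 160.1 cfs.
V = ΣQ_DR · Δt = 160.1 × 5400 s = 8.645 × 10^5 ft³.
Over A = 0.273 mi², depth = V / A = 1.36 in.

d ≈ 1.36 in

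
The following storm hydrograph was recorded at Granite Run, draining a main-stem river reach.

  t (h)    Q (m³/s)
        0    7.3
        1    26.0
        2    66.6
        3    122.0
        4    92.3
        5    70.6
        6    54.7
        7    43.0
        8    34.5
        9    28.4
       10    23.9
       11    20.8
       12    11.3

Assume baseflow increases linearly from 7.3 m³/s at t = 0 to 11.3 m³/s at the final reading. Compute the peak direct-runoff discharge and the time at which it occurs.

Q_p = 113.70 m³/s at t = 3 h

Subtracting baseflow gives direct-runoff ordinates: 0.00, 18.37, 58.63, 113.70, 83.67, 61.63, 45.40, 33.37, 24.53, 18.10, 13.27, 9.83, 0.00 m³/s.
The maximum is 113.70 m³/s, occurring at the reading for t = 3 h.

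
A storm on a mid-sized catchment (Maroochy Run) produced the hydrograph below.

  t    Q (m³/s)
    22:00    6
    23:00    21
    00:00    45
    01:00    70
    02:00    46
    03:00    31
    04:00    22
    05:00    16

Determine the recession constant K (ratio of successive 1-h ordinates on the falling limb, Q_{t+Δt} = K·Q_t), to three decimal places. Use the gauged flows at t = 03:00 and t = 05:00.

K ≈ 0.718

Using the recession-limb readings at t = 03:00 and t = 05:00: Q falls from 31 to 16 m³/s over 2 intervals.
K = (Q₂/Q₁)^(1/2) = (16/31)^(1/2) = 0.718.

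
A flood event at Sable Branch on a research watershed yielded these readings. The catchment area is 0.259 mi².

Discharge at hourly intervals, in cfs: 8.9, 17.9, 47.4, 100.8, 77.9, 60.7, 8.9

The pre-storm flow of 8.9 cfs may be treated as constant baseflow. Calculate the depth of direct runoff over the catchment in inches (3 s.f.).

d ≈ 1.56 in

Direct runoff: 0.0, 9.0, 38.5, 91.9, 69.0, 51.8, 0.0 cfs; ΣQ_DR = 260.2 cfs.
V = ΣQ_DR · Δt = 260.2 × 3600 s = 9.367 × 10^5 ft³.
Over A = 0.259 mi², depth = V / A = 1.56 in.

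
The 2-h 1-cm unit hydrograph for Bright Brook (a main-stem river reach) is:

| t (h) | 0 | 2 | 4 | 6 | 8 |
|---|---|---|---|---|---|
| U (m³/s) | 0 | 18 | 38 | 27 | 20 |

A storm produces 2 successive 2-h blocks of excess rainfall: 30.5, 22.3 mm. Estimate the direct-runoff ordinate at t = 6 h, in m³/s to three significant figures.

By discrete convolution, Q_j = Σ (P_i / 10 mm) · U_{j−i}.
At t = 6 h (j=3): Q = (30.5/10)·27 + (22.3/10)·38 = 167 m³/s.

Q ≈ 167 m³/s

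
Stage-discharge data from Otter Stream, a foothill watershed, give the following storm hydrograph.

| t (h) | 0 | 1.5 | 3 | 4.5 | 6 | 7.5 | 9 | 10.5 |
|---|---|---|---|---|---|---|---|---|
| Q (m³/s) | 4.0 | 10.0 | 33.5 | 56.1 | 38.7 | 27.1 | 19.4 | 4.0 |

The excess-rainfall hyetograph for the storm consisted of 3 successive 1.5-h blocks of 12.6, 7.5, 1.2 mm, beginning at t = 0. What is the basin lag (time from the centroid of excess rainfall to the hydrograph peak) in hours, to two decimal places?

t_L ≈ 3.05 h

Centroid of excess rainfall: t_c = Σ P_i·t̄_i / ΣP_i = 1.4472 h (block centres at 0.75, 2.25, 3.75 h).
Hydrograph peak occurs at t = 4.5 h, so basin lag t_L = 4.5 − 1.4472 = 3.05 h.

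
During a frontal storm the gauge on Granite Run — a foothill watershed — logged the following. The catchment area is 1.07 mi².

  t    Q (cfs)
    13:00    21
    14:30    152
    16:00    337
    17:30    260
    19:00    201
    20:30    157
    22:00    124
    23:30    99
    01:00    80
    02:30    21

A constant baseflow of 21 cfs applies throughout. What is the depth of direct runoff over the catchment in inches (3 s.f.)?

d ≈ 2.70 in

Direct runoff: 0.0, 131.0, 316.0, 239.0, 180.0, 136.0, 103.0, 78.0, 59.0, 0.0 cfs; ΣQ_DR = 1242 cfs.
V = ΣQ_DR · Δt = 1242 × 5400 s = 6.707 × 10^6 ft³.
Over A = 1.07 mi², depth = V / A = 2.70 in.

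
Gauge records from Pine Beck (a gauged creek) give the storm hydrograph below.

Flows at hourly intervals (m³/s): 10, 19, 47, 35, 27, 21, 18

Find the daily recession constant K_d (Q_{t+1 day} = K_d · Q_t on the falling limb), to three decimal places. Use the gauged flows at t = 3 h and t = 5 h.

Between t = 3 h and t = 5 h the flow falls from 35 to 21 m³/s over 2×1 h = 2 h.
Per-interval ratio K = (21/35)^(1/2) = 0.7746; K_d = K^(24/1) = 0.002.

K_d ≈ 0.002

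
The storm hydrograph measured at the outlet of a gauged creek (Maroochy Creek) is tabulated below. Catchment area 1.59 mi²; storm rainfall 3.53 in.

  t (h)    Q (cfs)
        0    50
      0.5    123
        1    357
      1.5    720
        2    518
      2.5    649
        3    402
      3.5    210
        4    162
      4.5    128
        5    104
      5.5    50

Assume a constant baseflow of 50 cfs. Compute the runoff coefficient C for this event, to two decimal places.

ΣQ_DR = 2873 cfs; V = ΣQ_DR·Δt = 5.171 × 10^6 ft³.
Runoff depth d = V / A = 1.400 in.
C = d / P = 1.400 / 3.53 = 0.40.

C ≈ 0.40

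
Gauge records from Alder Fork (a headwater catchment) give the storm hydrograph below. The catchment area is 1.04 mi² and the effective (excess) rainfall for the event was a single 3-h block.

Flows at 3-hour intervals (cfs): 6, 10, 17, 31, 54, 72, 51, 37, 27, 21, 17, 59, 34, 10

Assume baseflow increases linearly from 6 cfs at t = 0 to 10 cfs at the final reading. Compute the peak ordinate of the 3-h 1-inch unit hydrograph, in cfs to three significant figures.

U_p ≈ 43.2 cfs

Direct runoff: 0.00, 3.69, 10.38, 24.08, 46.77, 64.46, 43.15, 28.85, 18.54, 12.23, 7.92, 49.62, 24.31, 0.00 cfs; ΣQ_DR = 334.0 cfs, peak = 64.46 cfs.
Runoff depth d = ΣQ_DR·Δt / A = 334.0 × 10800 / (1.04 mi²) = 1.493 in.
The 1-inch UH is the DRH scaled by (1 in)/d, so U_p = 64.46 × 1/1.493 = 43.2 cfs.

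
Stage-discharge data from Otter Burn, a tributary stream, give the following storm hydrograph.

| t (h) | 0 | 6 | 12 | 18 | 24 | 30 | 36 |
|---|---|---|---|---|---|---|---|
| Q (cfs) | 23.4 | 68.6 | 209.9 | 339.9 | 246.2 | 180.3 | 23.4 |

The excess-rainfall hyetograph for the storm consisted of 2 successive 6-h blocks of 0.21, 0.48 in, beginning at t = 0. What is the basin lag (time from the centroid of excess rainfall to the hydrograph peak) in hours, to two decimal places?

Centroid of excess rainfall: t_c = Σ P_i·t̄_i / ΣP_i = 7.1739 h (block centres at 3, 9 h).
Hydrograph peak occurs at t = 18 h, so basin lag t_L = 18 − 7.1739 = 10.83 h.

t_L ≈ 10.83 h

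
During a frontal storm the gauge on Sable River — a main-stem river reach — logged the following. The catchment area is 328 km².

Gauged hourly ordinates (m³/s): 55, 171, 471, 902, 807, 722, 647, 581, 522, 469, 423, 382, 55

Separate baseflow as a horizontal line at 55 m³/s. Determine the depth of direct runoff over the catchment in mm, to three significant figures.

d ≈ 60.3 mm

Direct runoff: 0.0, 116.0, 416.0, 847.0, 752.0, 667.0, 592.0, 526.0, 467.0, 414.0, 368.0, 327.0, 0.0 m³/s; ΣQ_DR = 5492 m³/s.
V = ΣQ_DR · Δt = 5492 × 3600 s = 1.977 × 10^7 m³.
Over A = 328 km², depth = V / A = 60.3 mm.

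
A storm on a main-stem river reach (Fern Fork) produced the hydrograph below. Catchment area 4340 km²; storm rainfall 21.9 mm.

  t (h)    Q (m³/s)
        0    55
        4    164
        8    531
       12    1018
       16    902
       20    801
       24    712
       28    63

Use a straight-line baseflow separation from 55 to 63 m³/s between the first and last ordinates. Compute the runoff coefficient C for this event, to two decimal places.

ΣQ_DR = 3774 m³/s; V = ΣQ_DR·Δt = 5.435 × 10^7 m³.
Runoff depth d = V / A = 12.52 mm.
C = d / P = 12.52 / 21.9 = 0.57.

C ≈ 0.57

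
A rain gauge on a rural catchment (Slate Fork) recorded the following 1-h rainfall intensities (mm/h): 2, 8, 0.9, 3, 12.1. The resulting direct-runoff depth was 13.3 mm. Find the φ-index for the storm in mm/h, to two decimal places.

φ ≈ 3.40 mm/h

Only the 2 blocks with intensity above φ contribute runoff: 8, 12.1 mm/h.
Σ(I−φ)·Δt = d  ⇒  (8+12.1 − 2φ)·1 = 13.3
φ = (20.10 − 13.3/1) / 2 = 3.40 mm/h.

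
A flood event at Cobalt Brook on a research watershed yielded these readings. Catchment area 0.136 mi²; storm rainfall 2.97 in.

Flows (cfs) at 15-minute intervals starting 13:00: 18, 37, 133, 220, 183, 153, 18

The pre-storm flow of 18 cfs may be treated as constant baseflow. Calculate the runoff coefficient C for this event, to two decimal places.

C ≈ 0.61

ΣQ_DR = 636.0 cfs; V = ΣQ_DR·Δt = 5.724 × 10^5 ft³.
Runoff depth d = V / A = 1.812 in.
C = d / P = 1.812 / 2.97 = 0.61.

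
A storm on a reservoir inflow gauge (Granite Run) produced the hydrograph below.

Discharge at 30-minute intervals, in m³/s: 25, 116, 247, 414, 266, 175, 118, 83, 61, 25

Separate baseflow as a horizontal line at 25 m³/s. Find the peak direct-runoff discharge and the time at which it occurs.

Q_p = 389.0 m³/s at t = 1.5 h

Subtracting baseflow gives direct-runoff ordinates: 0.0, 91.0, 222.0, 389.0, 241.0, 150.0, 93.0, 58.0, 36.0, 0.0 m³/s.
The maximum is 389.0 m³/s, occurring at the reading for t = 1.5 h.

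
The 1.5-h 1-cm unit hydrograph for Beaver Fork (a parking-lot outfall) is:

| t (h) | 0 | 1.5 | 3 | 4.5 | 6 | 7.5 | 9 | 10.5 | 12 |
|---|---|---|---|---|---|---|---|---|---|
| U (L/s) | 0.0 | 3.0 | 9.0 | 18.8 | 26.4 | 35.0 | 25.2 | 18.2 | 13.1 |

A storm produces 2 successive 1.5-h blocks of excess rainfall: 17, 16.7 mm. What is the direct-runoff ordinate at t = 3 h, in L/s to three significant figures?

Q ≈ 20.3 L/s

By discrete convolution, Q_j = Σ (P_i / 10 mm) · U_{j−i}.
At t = 3 h (j=2): Q = (17/10)·9.0 + (16.7/10)·3.0 = 20.3 L/s.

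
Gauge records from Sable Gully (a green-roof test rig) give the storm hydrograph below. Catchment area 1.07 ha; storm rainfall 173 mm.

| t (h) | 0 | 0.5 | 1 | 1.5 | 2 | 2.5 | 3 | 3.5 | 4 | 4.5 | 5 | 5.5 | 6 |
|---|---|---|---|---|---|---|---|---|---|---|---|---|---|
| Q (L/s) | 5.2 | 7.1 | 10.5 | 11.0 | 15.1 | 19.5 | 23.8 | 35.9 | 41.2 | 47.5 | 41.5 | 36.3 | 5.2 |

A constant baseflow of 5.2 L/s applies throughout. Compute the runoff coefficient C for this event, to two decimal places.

ΣQ_DR = 232.2 L/s; V = ΣQ_DR·Δt = 4.180 × 10^5 L.
Runoff depth d = V / A = 39.06 mm.
C = d / P = 39.06 / 173 = 0.23.

C ≈ 0.23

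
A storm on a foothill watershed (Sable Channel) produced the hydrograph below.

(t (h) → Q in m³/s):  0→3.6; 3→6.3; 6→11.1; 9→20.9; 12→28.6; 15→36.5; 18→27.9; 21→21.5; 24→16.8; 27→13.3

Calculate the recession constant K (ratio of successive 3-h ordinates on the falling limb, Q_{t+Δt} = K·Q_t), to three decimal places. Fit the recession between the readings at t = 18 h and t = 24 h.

Using the recession-limb readings at t = 18 h and t = 24 h: Q falls from 27.9 to 16.8 m³/s over 2 intervals.
K = (Q₂/Q₁)^(1/2) = (16.8/27.9)^(1/2) = 0.776.

K ≈ 0.776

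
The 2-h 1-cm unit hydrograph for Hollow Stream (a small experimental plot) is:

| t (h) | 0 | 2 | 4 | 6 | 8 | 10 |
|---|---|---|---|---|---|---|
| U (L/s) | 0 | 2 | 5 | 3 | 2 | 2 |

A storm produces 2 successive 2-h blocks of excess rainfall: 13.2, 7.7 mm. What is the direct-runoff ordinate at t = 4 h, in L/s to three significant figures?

By discrete convolution, Q_j = Σ (P_i / 10 mm) · U_{j−i}.
At t = 4 h (j=2): Q = (13.2/10)·5 + (7.7/10)·2 = 8.14 L/s.

Q ≈ 8.14 L/s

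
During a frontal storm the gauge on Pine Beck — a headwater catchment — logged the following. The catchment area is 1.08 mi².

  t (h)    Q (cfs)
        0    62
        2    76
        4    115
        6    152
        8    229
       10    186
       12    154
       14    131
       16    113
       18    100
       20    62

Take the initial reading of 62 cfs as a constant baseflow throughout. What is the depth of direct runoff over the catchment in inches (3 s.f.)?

Direct runoff: 0.0, 14.0, 53.0, 90.0, 167.0, 124.0, 92.0, 69.0, 51.0, 38.0, 0.0 cfs; ΣQ_DR = 698.0 cfs.
V = ΣQ_DR · Δt = 698.0 × 7200 s = 5.026 × 10^6 ft³.
Over A = 1.08 mi², depth = V / A = 2.00 in.

d ≈ 2.00 in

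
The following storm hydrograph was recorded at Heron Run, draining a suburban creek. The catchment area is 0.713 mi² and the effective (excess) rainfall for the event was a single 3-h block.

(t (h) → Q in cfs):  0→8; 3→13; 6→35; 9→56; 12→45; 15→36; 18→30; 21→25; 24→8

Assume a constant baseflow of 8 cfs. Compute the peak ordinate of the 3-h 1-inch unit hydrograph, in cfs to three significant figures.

Direct runoff: 0.0, 5.0, 27.0, 48.0, 37.0, 28.0, 22.0, 17.0, 0.0 cfs; ΣQ_DR = 184.0 cfs, peak = 48.0 cfs.
Runoff depth d = ΣQ_DR·Δt / A = 184.0 × 10800 / (0.713 mi²) = 1.200 in.
The 1-inch UH is the DRH scaled by (1 in)/d, so U_p = 48.0 × 1/1.200 = 40.0 cfs.

U_p ≈ 40.0 cfs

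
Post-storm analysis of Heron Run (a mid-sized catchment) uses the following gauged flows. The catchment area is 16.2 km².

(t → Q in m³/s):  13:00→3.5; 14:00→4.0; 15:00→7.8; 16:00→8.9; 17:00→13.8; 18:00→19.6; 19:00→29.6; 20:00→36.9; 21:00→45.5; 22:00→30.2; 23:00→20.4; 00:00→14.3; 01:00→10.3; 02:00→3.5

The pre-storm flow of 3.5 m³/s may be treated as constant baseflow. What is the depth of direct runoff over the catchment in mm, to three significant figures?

Direct runoff: 0.0, 0.5, 4.3, 5.4, 10.3, 16.1, 26.1, 33.4, 42.0, 26.7, 16.9, 10.8, 6.8, 0.0 m³/s; ΣQ_DR = 199.3 m³/s.
V = ΣQ_DR · Δt = 199.3 × 3600 s = 7.175 × 10^5 m³.
Over A = 16.2 km², depth = V / A = 44.3 mm.

d ≈ 44.3 mm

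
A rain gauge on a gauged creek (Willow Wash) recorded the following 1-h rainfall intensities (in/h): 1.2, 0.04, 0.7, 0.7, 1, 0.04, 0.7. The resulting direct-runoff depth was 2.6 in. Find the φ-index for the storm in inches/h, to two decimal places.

Only the 5 blocks with intensity above φ contribute runoff: 1.2, 0.7, 0.7, 1, 0.7 in/h.
Σ(I−φ)·Δt = d  ⇒  (1.2+0.7+0.7+1+0.7 − 5φ)·1 = 2.6
φ = (4.300 − 2.6/1) / 5 = 0.34 in/h.

φ ≈ 0.34 in/h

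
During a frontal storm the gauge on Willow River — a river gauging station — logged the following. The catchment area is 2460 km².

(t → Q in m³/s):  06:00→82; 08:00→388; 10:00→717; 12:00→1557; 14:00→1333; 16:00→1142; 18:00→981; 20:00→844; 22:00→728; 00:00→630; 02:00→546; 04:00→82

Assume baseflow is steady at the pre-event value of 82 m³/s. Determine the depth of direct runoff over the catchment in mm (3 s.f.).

d ≈ 23.5 mm

Direct runoff: 0.0, 306.0, 635.0, 1475.0, 1251.0, 1060.0, 899.0, 762.0, 646.0, 548.0, 464.0, 0.0 m³/s; ΣQ_DR = 8046 m³/s.
V = ΣQ_DR · Δt = 8046 × 7200 s = 5.793 × 10^7 m³.
Over A = 2460 km², depth = V / A = 23.5 mm.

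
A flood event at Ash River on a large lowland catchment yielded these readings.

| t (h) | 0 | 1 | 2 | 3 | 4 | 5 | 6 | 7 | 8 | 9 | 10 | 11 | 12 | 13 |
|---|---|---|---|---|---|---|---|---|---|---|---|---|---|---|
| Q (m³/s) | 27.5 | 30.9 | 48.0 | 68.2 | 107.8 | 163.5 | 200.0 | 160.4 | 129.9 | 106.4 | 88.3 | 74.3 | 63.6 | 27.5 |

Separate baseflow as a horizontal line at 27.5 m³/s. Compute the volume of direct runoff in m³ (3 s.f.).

Direct-runoff ordinates (Q − Q_b): 0.0, 3.4, 20.5, 40.7, 80.3, 136.0, 172.5, 132.9, 102.4, 78.9, 60.8, 46.8, 36.1, 0.0 m³/s.
ΣQ_DR = 911.3 m³/s.
With Δt = 1 h = 3600 s, V = ΣQ_DR · Δt = 911.3 × 3600 = 3.28 × 10^6 m³.

V ≈ 3.28 × 10^6 m³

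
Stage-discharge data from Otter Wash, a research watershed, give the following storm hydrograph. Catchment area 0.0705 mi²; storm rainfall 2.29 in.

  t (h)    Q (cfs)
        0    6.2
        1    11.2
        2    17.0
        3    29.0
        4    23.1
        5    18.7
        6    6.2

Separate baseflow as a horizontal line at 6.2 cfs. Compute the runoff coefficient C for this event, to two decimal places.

C ≈ 0.65

ΣQ_DR = 68.00 cfs; V = ΣQ_DR·Δt = 2.448 × 10^5 ft³.
Runoff depth d = V / A = 1.495 in.
C = d / P = 1.495 / 2.29 = 0.65.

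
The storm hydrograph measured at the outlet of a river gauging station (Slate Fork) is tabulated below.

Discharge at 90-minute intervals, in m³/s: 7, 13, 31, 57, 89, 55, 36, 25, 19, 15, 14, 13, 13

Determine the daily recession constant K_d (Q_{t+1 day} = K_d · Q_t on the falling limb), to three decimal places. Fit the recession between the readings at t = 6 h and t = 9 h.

Between t = 6 h and t = 9 h the flow falls from 89 to 36 m³/s over 2×1.5 h = 3 h.
Per-interval ratio K = (36/89)^(1/2) = 0.6360; K_d = K^(24/1.5) = 0.001.

K_d ≈ 0.001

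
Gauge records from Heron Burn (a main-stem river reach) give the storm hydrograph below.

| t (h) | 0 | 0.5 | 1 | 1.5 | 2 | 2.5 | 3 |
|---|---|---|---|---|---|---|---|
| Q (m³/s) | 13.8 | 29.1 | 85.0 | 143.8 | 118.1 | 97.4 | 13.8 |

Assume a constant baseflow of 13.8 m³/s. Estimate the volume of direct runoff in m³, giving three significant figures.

V ≈ 7.28 × 10^5 m³

Direct-runoff ordinates (Q − Q_b): 0.0, 15.3, 71.2, 130.0, 104.3, 83.6, 0.0 m³/s.
ΣQ_DR = 404.4 m³/s.
With Δt = 0.5 h = 1800 s, V = ΣQ_DR · Δt = 404.4 × 1800 = 7.28 × 10^5 m³.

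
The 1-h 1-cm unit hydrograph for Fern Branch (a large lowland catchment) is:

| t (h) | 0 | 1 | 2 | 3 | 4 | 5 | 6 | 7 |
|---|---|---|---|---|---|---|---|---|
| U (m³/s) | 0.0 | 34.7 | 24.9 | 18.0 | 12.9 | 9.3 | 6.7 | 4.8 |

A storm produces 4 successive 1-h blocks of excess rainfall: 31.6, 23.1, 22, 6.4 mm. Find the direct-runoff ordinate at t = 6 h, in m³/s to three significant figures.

Q ≈ 82.6 m³/s

By discrete convolution, Q_j = Σ (P_i / 10 mm) · U_{j−i}.
At t = 6 h (j=6): Q = (31.6/10)·6.7 + (23.1/10)·9.3 + (22/10)·12.9 + (6.4/10)·18.0 = 82.6 m³/s.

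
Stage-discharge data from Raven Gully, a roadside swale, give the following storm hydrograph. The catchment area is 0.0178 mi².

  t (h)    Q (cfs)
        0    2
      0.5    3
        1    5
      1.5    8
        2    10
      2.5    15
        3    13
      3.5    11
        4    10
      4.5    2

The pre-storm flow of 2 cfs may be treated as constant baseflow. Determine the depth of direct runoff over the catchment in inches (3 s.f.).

Direct runoff: 0.0, 1.0, 3.0, 6.0, 8.0, 13.0, 11.0, 9.0, 8.0, 0.0 cfs; ΣQ_DR = 59.00 cfs.
V = ΣQ_DR · Δt = 59.00 × 1800 s = 1.062 × 10^5 ft³.
Over A = 0.0178 mi², depth = V / A = 2.57 in.

d ≈ 2.57 in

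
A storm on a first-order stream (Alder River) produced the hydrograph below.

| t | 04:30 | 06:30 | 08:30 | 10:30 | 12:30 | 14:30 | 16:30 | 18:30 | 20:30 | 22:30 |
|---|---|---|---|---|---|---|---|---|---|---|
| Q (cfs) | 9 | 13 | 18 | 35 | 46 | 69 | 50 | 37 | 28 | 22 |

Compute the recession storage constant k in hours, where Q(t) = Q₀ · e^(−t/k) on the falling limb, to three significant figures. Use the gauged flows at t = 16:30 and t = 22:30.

On the falling limb, Q drops from 50 to 22 cfs between t = 16:30 and t = 22:30 (Δt = 6 h).
k = −Δt / ln(Q₂/Q₁) = −6 / ln(22/50) = 7.31 h.

k ≈ 7.31 h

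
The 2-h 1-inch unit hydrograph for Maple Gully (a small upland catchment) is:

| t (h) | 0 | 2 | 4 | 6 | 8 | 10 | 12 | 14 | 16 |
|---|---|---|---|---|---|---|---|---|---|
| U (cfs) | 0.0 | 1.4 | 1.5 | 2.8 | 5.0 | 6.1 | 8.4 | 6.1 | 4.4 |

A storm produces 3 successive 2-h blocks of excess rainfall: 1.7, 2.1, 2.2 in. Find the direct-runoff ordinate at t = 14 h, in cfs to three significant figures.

By discrete convolution, Q_j = Σ (P_i / 1 in) · U_{j−i}.
At t = 14 h (j=7): Q = (1.7/1)·6.1 + (2.1/1)·8.4 + (2.2/1)·6.1 = 41.4 cfs.

Q ≈ 41.4 cfs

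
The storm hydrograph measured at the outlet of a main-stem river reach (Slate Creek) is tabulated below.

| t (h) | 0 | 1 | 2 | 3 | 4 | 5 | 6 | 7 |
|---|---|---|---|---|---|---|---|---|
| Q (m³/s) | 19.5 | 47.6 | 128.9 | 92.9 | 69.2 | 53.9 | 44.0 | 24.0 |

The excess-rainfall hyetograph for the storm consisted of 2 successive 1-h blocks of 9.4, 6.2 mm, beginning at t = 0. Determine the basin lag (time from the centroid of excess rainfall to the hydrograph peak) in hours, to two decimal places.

t_L ≈ 1.10 h

Centroid of excess rainfall: t_c = Σ P_i·t̄_i / ΣP_i = 0.8974 h (block centres at 0.5, 1.5 h).
Hydrograph peak occurs at t = 2 h, so basin lag t_L = 2 − 0.8974 = 1.10 h.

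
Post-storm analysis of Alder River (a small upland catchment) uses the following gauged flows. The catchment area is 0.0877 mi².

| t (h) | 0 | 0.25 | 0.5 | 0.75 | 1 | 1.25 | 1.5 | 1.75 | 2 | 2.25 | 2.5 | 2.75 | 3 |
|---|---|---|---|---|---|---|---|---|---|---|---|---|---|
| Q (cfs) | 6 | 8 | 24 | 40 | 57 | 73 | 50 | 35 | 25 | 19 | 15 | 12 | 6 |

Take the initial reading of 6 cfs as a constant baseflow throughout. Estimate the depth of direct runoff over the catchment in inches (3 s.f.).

d ≈ 1.29 in

Direct runoff: 0.0, 2.0, 18.0, 34.0, 51.0, 67.0, 44.0, 29.0, 19.0, 13.0, 9.0, 6.0, 0.0 cfs; ΣQ_DR = 292.0 cfs.
V = ΣQ_DR · Δt = 292.0 × 900 s = 2.628 × 10^5 ft³.
Over A = 0.0877 mi², depth = V / A = 1.29 in.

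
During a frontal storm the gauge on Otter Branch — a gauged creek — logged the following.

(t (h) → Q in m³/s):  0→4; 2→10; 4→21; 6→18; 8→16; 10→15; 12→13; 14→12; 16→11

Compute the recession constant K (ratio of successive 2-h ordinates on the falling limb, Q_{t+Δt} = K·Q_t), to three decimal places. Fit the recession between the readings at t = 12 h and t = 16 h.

Using the recession-limb readings at t = 12 h and t = 16 h: Q falls from 13 to 11 m³/s over 2 intervals.
K = (Q₂/Q₁)^(1/2) = (11/13)^(1/2) = 0.920.

K ≈ 0.920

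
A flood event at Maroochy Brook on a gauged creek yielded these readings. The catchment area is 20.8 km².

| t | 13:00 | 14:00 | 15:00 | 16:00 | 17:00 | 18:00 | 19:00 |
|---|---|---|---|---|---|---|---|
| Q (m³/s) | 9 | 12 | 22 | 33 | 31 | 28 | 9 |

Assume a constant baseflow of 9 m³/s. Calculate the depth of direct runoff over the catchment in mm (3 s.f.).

d ≈ 14.0 mm

Direct runoff: 0.0, 3.0, 13.0, 24.0, 22.0, 19.0, 0.0 m³/s; ΣQ_DR = 81.00 m³/s.
V = ΣQ_DR · Δt = 81.00 × 3600 s = 2.916 × 10^5 m³.
Over A = 20.8 km², depth = V / A = 14.0 mm.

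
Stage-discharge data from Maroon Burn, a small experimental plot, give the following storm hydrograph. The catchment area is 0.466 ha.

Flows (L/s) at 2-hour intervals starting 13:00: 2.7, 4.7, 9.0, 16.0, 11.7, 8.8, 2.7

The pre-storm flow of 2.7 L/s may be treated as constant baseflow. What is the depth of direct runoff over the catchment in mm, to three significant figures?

Direct runoff: 0.0, 2.0, 6.3, 13.3, 9.0, 6.1, 0.0 L/s; ΣQ_DR = 36.70 L/s.
V = ΣQ_DR · Δt = 36.70 × 7200 s = 2.642 × 10^5 L.
Over A = 0.466 ha, depth = V / A = 56.7 mm.

d ≈ 56.7 mm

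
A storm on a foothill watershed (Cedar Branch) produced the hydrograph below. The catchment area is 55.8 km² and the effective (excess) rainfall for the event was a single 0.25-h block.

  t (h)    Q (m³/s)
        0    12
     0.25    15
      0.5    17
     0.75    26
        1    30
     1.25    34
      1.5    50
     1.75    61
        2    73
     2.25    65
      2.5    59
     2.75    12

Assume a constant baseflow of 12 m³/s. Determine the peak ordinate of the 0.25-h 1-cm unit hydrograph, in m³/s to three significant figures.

U_p ≈ 122 m³/s

Direct runoff: 0.0, 3.0, 5.0, 14.0, 18.0, 22.0, 38.0, 49.0, 61.0, 53.0, 47.0, 0.0 m³/s; ΣQ_DR = 310.0 m³/s, peak = 61.0 m³/s.
Runoff depth d = ΣQ_DR·Δt / A = 310.0 × 900 / (55.8 km²) = 5.000 mm.
The 1-cm UH is the DRH scaled by (10 mm)/d, so U_p = 61.0 × 10/5.000 = 122 m³/s.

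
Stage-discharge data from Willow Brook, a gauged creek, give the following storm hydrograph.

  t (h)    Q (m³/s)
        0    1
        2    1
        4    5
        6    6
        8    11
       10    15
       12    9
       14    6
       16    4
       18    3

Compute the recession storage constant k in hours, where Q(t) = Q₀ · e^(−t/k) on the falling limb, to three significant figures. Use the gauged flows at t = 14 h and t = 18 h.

k ≈ 5.77 h

On the falling limb, Q drops from 6 to 3 m³/s between t = 14 h and t = 18 h (Δt = 4 h).
k = −Δt / ln(Q₂/Q₁) = −4 / ln(3/6) = 5.77 h.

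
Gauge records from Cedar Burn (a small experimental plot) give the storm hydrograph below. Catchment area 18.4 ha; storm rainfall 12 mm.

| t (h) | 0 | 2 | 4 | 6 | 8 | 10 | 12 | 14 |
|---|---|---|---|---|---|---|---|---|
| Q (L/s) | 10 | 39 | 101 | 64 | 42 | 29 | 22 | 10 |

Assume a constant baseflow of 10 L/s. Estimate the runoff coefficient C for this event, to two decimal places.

C ≈ 0.77

ΣQ_DR = 237.0 L/s; V = ΣQ_DR·Δt = 1.706 × 10^6 L.
Runoff depth d = V / A = 9.274 mm.
C = d / P = 9.274 / 12 = 0.77.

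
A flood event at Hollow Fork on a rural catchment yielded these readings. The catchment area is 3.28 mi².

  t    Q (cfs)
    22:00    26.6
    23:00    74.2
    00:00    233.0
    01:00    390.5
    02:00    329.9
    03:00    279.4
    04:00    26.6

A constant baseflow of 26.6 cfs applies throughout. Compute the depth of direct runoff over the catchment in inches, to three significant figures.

d ≈ 0.555 in

Direct runoff: 0.0, 47.6, 206.4, 363.9, 303.3, 252.8, 0.0 cfs; ΣQ_DR = 1174 cfs.
V = ΣQ_DR · Δt = 1174 × 3600 s = 4.226 × 10^6 ft³.
Over A = 3.28 mi², depth = V / A = 0.555 in.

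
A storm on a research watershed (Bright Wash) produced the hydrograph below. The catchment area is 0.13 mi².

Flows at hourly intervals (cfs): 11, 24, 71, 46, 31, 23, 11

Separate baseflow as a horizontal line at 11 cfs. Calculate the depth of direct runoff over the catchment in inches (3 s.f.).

d ≈ 1.67 in

Direct runoff: 0.0, 13.0, 60.0, 35.0, 20.0, 12.0, 0.0 cfs; ΣQ_DR = 140.0 cfs.
V = ΣQ_DR · Δt = 140.0 × 3600 s = 5.040 × 10^5 ft³.
Over A = 0.13 mi², depth = V / A = 1.67 in.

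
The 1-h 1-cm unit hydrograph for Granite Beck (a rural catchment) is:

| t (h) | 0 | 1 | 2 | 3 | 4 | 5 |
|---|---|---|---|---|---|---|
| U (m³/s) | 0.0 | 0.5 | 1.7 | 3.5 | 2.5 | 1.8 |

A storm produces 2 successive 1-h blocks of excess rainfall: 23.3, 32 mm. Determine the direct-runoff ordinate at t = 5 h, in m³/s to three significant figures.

Q ≈ 12.2 m³/s

By discrete convolution, Q_j = Σ (P_i / 10 mm) · U_{j−i}.
At t = 5 h (j=5): Q = (23.3/10)·1.8 + (32/10)·2.5 = 12.2 m³/s.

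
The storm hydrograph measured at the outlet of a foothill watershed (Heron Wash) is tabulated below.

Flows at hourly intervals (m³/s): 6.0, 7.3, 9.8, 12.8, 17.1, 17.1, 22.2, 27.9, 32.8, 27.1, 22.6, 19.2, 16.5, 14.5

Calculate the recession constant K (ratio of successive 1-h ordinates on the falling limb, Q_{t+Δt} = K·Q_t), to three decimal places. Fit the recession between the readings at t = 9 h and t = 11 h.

Using the recession-limb readings at t = 9 h and t = 11 h: Q falls from 27.1 to 19.2 m³/s over 2 intervals.
K = (Q₂/Q₁)^(1/2) = (19.2/27.1)^(1/2) = 0.842.

K ≈ 0.842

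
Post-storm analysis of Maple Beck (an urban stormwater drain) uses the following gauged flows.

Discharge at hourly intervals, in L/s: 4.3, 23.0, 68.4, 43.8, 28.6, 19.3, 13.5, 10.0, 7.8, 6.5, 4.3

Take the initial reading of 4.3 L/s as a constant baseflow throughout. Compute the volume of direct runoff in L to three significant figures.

V ≈ 6.56 × 10^5 L

Direct-runoff ordinates (Q − Q_b): 0.0, 18.7, 64.1, 39.5, 24.3, 15.0, 9.2, 5.7, 3.5, 2.2, 0.0 L/s.
ΣQ_DR = 182.2 L/s.
With Δt = 1 h = 3600 s, V = ΣQ_DR · Δt = 182.2 × 3600 = 6.56 × 10^5 L.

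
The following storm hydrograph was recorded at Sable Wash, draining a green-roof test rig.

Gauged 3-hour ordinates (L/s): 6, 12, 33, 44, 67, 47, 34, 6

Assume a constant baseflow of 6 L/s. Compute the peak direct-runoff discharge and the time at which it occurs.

Q_p = 61.0 L/s at t = 12 h

Subtracting baseflow gives direct-runoff ordinates: 0.0, 6.0, 27.0, 38.0, 61.0, 41.0, 28.0, 0.0 L/s.
The maximum is 61.0 L/s, occurring at the reading for t = 12 h.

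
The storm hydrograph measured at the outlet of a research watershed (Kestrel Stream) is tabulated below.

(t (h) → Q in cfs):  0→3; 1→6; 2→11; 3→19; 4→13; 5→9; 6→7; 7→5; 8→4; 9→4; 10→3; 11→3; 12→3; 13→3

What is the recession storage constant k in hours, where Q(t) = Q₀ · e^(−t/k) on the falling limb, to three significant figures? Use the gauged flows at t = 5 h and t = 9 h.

k ≈ 4.93 h

On the falling limb, Q drops from 9 to 4 cfs between t = 5 h and t = 9 h (Δt = 4 h).
k = −Δt / ln(Q₂/Q₁) = −4 / ln(4/9) = 4.93 h.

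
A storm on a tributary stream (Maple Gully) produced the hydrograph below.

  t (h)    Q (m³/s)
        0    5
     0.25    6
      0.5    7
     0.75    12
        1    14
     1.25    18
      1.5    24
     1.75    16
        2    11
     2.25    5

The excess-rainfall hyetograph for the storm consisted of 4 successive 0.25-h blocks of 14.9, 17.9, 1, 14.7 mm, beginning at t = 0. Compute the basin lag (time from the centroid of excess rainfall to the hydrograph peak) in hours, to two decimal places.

Centroid of excess rainfall: t_c = Σ P_i·t̄_i / ΣP_i = 0.4549 h (block centres at 0.125, 0.375, 0.625, 0.875 h).
Hydrograph peak occurs at t = 1.5 h, so basin lag t_L = 1.5 − 0.4549 = 1.05 h.

t_L ≈ 1.05 h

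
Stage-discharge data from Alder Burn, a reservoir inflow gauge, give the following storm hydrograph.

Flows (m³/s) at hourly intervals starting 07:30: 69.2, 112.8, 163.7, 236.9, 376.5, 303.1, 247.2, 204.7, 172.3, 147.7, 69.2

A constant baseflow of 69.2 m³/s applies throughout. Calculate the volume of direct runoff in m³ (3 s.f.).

V ≈ 4.83 × 10^6 m³

Direct-runoff ordinates (Q − Q_b): 0.0, 43.6, 94.5, 167.7, 307.3, 233.9, 178.0, 135.5, 103.1, 78.5, 0.0 m³/s.
ΣQ_DR = 1342 m³/s.
With Δt = 1 h = 3600 s, V = ΣQ_DR · Δt = 1342 × 3600 = 4.83 × 10^6 m³.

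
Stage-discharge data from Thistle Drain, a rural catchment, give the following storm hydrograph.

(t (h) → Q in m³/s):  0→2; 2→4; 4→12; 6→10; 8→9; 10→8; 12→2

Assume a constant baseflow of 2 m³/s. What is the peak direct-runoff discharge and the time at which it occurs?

Q_p = 10.0 m³/s at t = 4 h

Subtracting baseflow gives direct-runoff ordinates: 0.0, 2.0, 10.0, 8.0, 7.0, 6.0, 0.0 m³/s.
The maximum is 10.0 m³/s, occurring at the reading for t = 4 h.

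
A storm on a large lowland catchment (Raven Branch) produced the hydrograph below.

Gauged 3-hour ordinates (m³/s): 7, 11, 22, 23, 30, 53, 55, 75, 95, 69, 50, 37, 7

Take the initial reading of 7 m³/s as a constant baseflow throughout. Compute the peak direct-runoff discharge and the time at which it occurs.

Subtracting baseflow gives direct-runoff ordinates: 0.0, 4.0, 15.0, 16.0, 23.0, 46.0, 48.0, 68.0, 88.0, 62.0, 43.0, 30.0, 0.0 m³/s.
The maximum is 88.0 m³/s, occurring at the reading for t = 24 h.

Q_p = 88.0 m³/s at t = 24 h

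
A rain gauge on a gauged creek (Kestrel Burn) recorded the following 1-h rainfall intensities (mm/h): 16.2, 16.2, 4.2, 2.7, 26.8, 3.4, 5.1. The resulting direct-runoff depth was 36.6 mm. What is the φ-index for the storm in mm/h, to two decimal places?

φ ≈ 7.53 mm/h

Only the 3 blocks with intensity above φ contribute runoff: 16.2, 16.2, 26.8 mm/h.
Σ(I−φ)·Δt = d  ⇒  (16.2+16.2+26.8 − 3φ)·1 = 36.6
φ = (59.20 − 36.6/1) / 3 = 7.53 mm/h.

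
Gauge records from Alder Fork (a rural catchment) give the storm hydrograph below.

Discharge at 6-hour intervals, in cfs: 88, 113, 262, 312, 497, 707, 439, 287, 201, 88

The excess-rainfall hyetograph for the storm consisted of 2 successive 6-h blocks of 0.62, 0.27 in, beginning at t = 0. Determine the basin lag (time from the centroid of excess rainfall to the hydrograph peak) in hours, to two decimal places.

t_L ≈ 25.18 h

Centroid of excess rainfall: t_c = Σ P_i·t̄_i / ΣP_i = 4.8202 h (block centres at 3, 9 h).
Hydrograph peak occurs at t = 30 h, so basin lag t_L = 30 − 4.8202 = 25.18 h.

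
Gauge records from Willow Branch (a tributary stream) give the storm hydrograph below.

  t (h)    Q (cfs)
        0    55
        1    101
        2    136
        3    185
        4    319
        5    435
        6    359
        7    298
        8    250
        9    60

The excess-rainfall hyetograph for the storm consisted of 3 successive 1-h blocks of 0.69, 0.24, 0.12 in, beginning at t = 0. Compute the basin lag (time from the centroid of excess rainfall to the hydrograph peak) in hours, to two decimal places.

Centroid of excess rainfall: t_c = Σ P_i·t̄_i / ΣP_i = 0.9571 h (block centres at 0.5, 1.5, 2.5 h).
Hydrograph peak occurs at t = 5 h, so basin lag t_L = 5 − 0.9571 = 4.04 h.

t_L ≈ 4.04 h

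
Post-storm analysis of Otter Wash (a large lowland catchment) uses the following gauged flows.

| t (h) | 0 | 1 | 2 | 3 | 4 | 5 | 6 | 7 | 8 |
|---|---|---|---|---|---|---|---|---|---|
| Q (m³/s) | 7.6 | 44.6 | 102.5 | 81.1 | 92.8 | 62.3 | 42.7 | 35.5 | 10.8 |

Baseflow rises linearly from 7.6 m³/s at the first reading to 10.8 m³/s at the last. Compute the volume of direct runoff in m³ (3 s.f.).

Direct-runoff ordinates (Q − Q_b): 0.00, 36.60, 94.10, 72.30, 83.60, 52.70, 32.70, 25.10, 0.00 m³/s.
ΣQ_DR = 397.1 m³/s.
With Δt = 1 h = 3600 s, V = ΣQ_DR · Δt = 397.1 × 3600 = 1.43 × 10^6 m³.

V ≈ 1.43 × 10^6 m³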